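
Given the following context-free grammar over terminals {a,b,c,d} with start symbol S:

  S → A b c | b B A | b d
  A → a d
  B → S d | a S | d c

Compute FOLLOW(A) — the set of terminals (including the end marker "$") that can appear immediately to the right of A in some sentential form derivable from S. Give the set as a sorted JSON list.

Compute FIRST by fixpoint:
[1]
  A via A→a d: +{a}
  B via B→a S: +{a}
  B via B→d c: +{d}
  S via S→A b c: +{a}
  S via S→b B A: +{b}
  FIRST[S]={a,b}  FIRST[A]={a}  FIRST[B]={a,d}
[2]
  B via B→S d: +{b}
  FIRST[S]={a,b}  FIRST[A]={a}  FIRST[B]={a,b,d}
[3] done
  FIRST[S]={a,b}  FIRST[A]={a}  FIRST[B]={a,b,d}

FOLLOW sets:
initialize: $ ∈ FOLLOW(S)
iter 1:
  B→S d: FOLLOW(S) ⊇ FIRST(d) = {d}; new: +{d}
  S→A b c: FOLLOW(A) ⊇ FIRST(b) = {b}; new: +{b}
  S→b B A: FOLLOW(B) ⊇ FIRST(A) = {a}; new: +{a}
  S→b B A: FOLLOW(A) ⊇ FOLLOW(S) ⊇ {$,d}; new: +{$,d}
  FOLLOW(S)={$,d}  FOLLOW(A)={$,b,d}  FOLLOW(B)={a}
iter 2:
  B→a S: FOLLOW(S) ⊇ FOLLOW(B) ⊇ {a}; new: +{a}
  S→b B A: FOLLOW(A) ⊇ FOLLOW(S) ⊇ {$,a,d}; new: +{a}
  FOLLOW(S)={$,a,d}  FOLLOW(A)={$,a,b,d}  FOLLOW(B)={a}
iter 3: — fixpoint
  FOLLOW(S)={$,a,d}  FOLLOW(A)={$,a,b,d}  FOLLOW(B)={a}

FOLLOW(A) = ["$", "a", "b", "d"]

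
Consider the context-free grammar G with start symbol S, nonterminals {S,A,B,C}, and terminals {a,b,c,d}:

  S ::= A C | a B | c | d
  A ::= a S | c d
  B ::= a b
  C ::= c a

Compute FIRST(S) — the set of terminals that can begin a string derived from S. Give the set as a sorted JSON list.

FIRST sets, iterate to fixpoint:
round 1:
  A via A→a S: +{a}
  A via A→c d: +{c}
  B via B→a b: +{a}
  C via C→c a: +{c}
  S via S→A C: +{a,c}
  S via S→d: +{d}
  FIRST(S)={a,c,d}  FIRST(A)={a,c}  FIRST(B)={a}  FIRST(C)={c}
round 2: (no change)
  FIRST(S)={a,c,d}  FIRST(A)={a,c}  FIRST(B)={a}  FIRST(C)={c}

FIRST(S) = ["a", "c", "d"]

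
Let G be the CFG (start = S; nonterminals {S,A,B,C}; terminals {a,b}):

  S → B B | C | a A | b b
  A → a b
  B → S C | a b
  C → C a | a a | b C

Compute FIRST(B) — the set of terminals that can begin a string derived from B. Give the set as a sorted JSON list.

FIRST iteration:
round 1:
  A via A→a b: +{a}
  B via B→a b: +{a}
  C via C→a a: +{a}
  C via C→b C: +{b}
  S via S→B B: +{a}
  S via S→C: +{b}
  FIRST(S)={a,b}  FIRST(A)={a}  FIRST(B)={a}  FIRST(C)={a,b}
round 2:
  B via B→S C: +{b}
  FIRST(S)={a,b}  FIRST(A)={a}  FIRST(B)={a,b}  FIRST(C)={a,b}
round 3: (stable)
  FIRST(S)={a,b}  FIRST(A)={a}  FIRST(B)={a,b}  FIRST(C)={a,b}

FIRST(B) = ["a", "b"]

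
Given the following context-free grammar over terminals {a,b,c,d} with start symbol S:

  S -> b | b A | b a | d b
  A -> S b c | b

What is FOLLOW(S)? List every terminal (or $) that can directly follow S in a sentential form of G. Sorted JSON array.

Compute FIRST by fixpoint:
pass 1:
  A via A→b: +{b}
  S via S→b: +{b}
  S via S→d b: +{d}
  FIRST[S]={b,d}  FIRST[A]={b}
pass 2:
  A via A→S b c: +{d}
  FIRST[S]={b,d}  FIRST[A]={b,d}
pass 3: done
  FIRST[S]={b,d}  FIRST[A]={b,d}

FOLLOW sets:
initialize: $ ∈ FOLLOW(S)
iter 1:
  A→S b c: FOLLOW(S) ⊇ FIRST(b) = {b}; new: +{b}
  S→b A: FOLLOW(A) ⊇ FOLLOW(S) ⊇ {$,b}; new: +{$,b}
  S: {$,b}  A: {$,b}
iter 2: — fixpoint
  S: {$,b}  A: {$,b}

FOLLOW(S) = ["$", "b"]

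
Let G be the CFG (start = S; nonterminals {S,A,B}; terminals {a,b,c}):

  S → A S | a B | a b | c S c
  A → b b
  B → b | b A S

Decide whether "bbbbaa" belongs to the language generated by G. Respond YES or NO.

CNF form of G:
  S -> A S | T1 B | T1 T0 | T2 X4
  A -> T0 T0
  B -> T0 X3 | b
  T0 -> b
  T1 -> a
  T2 -> c
  X3 -> A S
  X4 -> S T2

CYK fill:
  T[0,0] 'b' = {B,T0}  orig:{B}
  T[1,1] 'b' = {B,T0}  orig:{B}
  T[2,2] 'b' = {B,T0}  orig:{B}
  T[3,3] 'b' = {B,T0}  orig:{B}
  T[4,4] 'a' = {T1}  orig:{}
  T[5,5] 'a' = {T1}  orig:{}
  T[0,1] 'bb' = {A}
  T[1,2] 'bb' = {A}
  T[2,3] 'bb' = {A}
  T[3,4] 'ba' = ∅
  T[4,5] 'aa' = ∅
  T[0,2] 'bbb' = ∅
  T[1,3] 'bbb' = ∅
  T[2,4] 'bba' = ∅
  T[3,5] 'baa' = ∅
  T[0,3] 'bbbb' = ∅
  T[1,4] 'bbba' = ∅
  T[2,5] 'bbaa' = ∅
  T[0,4] 'bbbba' = ∅
  T[1,5] 'bbbaa' = ∅
  T[0,5] 'bbbbaa' = ∅

S ∉ T[0,5] ⇒ NO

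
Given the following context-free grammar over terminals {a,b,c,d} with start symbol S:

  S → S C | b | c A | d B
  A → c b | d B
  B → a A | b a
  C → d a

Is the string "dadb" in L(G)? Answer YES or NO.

CNF form of G:
  S -> S C | T0 A | T2 B | b
  A -> T0 T1 | T2 B
  B -> T1 T3 | T3 A
  C -> T2 T3
  T0 -> c
  T1 -> b
  T2 -> d
  T3 -> a

Fill CYK table bottom-up:
  cell(0,0) d: {T2}  orig:{}
  cell(1,1) a: {T3}  orig:{}
  cell(2,2) d: {T2}  orig:{}
  cell(3,3) b: {S,T1}  orig:{S}
  cell(0,1) da: {C}
  cell(1,2) ad: ∅
  cell(2,3) db: ∅
  cell(0,2) dad: ∅
  cell(1,3) adb: ∅
  cell(0,3) dadb: ∅

S ∉ T[0,3] ⇒ NO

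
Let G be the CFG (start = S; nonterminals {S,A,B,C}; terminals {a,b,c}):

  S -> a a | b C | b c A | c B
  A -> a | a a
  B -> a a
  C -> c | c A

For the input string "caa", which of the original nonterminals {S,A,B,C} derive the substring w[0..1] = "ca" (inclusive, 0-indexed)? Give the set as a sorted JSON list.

Convert to CNF:
  S -> T0 T0 | T1 B | T2 C | T2 X3
  A -> T0 T0 | a
  B -> T0 T0
  C -> T1 A | c
  T0 -> a
  T1 -> c
  T2 -> b
  X3 -> T1 A

Fill CYK table bottom-up (cells [i..j] with 0 ≤ i ≤ j ≤ 1 only):
  cell(0,0) c: {C,T1}  orig:{C}
  cell(1,1) a: {A,T0}  orig:{A}
  cell(0,1) ca: {C,X3}  orig:{C}

Original NTs in T[0,1] deriving "ca": ["C"]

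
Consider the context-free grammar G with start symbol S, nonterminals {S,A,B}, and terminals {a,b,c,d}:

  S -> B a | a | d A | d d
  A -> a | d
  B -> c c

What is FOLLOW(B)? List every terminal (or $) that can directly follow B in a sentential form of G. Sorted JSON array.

Compute FIRST by fixpoint:
iter 1:
  A via A→a: +{a}
  A via A→d: +{d}
  B via B→c c: +{c}
  S via S→B a: +{c}
  S via S→a: +{a}
  S via S→d A: +{d}
  S: {a,c,d}  A: {a,d}  B: {c}
iter 2: (stable)
  S: {a,c,d}  A: {a,d}  B: {c}

FOLLOW sets:
seed FOLLOW(S) with $
iter 1:
  S→B a: FOLLOW(B) ⊇ FIRST(a) = {a}; new: +{a}
  S→d A: FOLLOW(A) ⊇ FOLLOW(S) ⊇ {$}; new: +{$}
  S: {$}  A: {$}  B: {a}
iter 2: (stable)
  S: {$}  A: {$}  B: {a}

FOLLOW(B) = ["a"]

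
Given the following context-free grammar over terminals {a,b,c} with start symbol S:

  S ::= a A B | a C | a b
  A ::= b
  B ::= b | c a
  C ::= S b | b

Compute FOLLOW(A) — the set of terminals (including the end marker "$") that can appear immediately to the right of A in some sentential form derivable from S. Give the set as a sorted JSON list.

Compute FIRST by fixpoint:
pass 1:
  A via A→b: +{b}
  B via B→b: +{b}
  B via B→c a: +{c}
  C via C→b: +{b}
  S via S→a A B: +{a}
  S: {a}  A: {b}  B: {b,c}  C: {b}
pass 2:
  C via C→S b: +{a}
  S: {a}  A: {b}  B: {b,c}  C: {a,b}
pass 3: (stable)
  S: {a}  A: {b}  B: {b,c}  C: {a,b}

Compute FOLLOW by fixpoint:
initialize: $ ∈ FOLLOW(S)
iter 1:
  C→S b: FOLLOW(S) ⊇ FIRST(b) = {b}; new: +{b}
  S→a A B: FOLLOW(A) ⊇ FIRST(B) = {b,c}; new: +{b,c}
  S→a A B: FOLLOW(B) ⊇ FOLLOW(S) ⊇ {$,b}; new: +{$,b}
  S→a C: FOLLOW(C) ⊇ FOLLOW(S) ⊇ {$,b}; new: +{$,b}
  S: {$,b}  A: {b,c}  B: {$,b}  C: {$,b}
iter 2: (no change)
  S: {$,b}  A: {b,c}  B: {$,b}  C: {$,b}

FOLLOW(A) = ["b", "c"]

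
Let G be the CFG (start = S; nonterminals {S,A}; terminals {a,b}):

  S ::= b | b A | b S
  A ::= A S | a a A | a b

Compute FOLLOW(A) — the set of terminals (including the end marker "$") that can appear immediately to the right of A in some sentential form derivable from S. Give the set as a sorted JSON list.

FIRST iteration:
[1]
  A via A→a a A: +{a}
  S via S→b: +{b}
  FIRST(S)={b}  FIRST(A)={a}
[2] (stable)
  FIRST(S)={b}  FIRST(A)={a}

FOLLOW sets:
FOLLOW(S) := {$}
pass 1:
  A→A S: FOLLOW(A) ⊇ FIRST(S) = {b}; new: +{b}
  A→A S: FOLLOW(S) ⊇ FOLLOW(A) ⊇ {b}; new: +{b}
  S→b A: FOLLOW(A) ⊇ FOLLOW(S) ⊇ {$,b}; new: +{$}
  S: {$,b}  A: {$,b}
pass 2: (no change)
  S: {$,b}  A: {$,b}

FOLLOW(A) = ["$", "b"]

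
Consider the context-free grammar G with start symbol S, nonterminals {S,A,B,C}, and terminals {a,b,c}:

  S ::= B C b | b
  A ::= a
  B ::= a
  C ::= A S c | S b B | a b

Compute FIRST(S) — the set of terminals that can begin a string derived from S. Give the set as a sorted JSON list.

Compute FIRST by fixpoint:
[1]
  A via A→a: +{a}
  B via B→a: +{a}
  C via C→A S c: +{a}
  S via S→B C b: +{a}
  S via S→b: +{b}
  S: {a,b}  A: {a}  B: {a}  C: {a}
[2]
  C via C→S b B: +{b}
  S: {a,b}  A: {a}  B: {a}  C: {a,b}
[3] — fixpoint
  S: {a,b}  A: {a}  B: {a}  C: {a,b}

FIRST(S) = ["a", "b"]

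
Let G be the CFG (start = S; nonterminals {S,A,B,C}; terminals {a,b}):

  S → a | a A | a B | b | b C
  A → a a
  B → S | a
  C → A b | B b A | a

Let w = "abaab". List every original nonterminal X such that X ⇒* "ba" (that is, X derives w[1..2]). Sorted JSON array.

Convert to CNF:
  S -> T0 A | T0 B | T1 C | a | b
  A -> T0 T0
  B -> T0 A | T0 B | T1 C | a | b
  C -> A T1 | B X2 | a
  T0 -> a
  T1 -> b
  X2 -> T1 A

Fill CYK table bottom-up, restricted to cells inside w[1..2]:
  [1..1]={B,S,T1}  "b"  orig:{B,S}
  [2..2]={B,C,S,T0}  "a"  orig:{B,C,S}
  [1..2]={B,S}  "ba"

Original NTs in T[1,2] deriving "ba": ["B", "S"]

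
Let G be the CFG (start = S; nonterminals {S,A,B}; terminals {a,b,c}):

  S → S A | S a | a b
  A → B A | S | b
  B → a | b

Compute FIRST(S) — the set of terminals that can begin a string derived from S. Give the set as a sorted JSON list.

FIRST iteration:
round 1:
  A via A→b: +{b}
  B via B→a: +{a}
  B via B→b: +{b}
  S via S→a b: +{a}
  S: {a}  A: {b}  B: {a,b}
round 2:
  A via A→B A: +{a}
  S: {a}  A: {a,b}  B: {a,b}
round 3: done
  S: {a}  A: {a,b}  B: {a,b}

FIRST(S) = ["a"]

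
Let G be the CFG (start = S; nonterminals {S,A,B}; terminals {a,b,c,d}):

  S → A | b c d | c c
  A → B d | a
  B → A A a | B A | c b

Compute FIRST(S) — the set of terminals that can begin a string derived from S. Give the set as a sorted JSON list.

FIRST iteration:
pass 1:
  A via A→a: +{a}
  B via B→A A a: +{a}
  B via B→c b: +{c}
  S via S→A: +{a}
  S via S→b c d: +{b}
  S via S→c c: +{c}
  S: {a,b,c}  A: {a}  B: {a,c}
pass 2:
  A via A→B d: +{c}
  S: {a,b,c}  A: {a,c}  B: {a,c}
pass 3: (no change)
  S: {a,b,c}  A: {a,c}  B: {a,c}

FIRST(S) = ["a", "b", "c"]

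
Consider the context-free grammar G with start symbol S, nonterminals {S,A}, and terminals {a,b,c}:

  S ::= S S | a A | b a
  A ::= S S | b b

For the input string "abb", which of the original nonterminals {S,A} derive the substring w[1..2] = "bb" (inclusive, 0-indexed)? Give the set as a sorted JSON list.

CNF form of G:
  S -> S S | T0 T1 | T1 A
  A -> S S | T0 T0
  T0 -> b
  T1 -> a

CYK table (by increasing span) (cells [i..j] with 1 ≤ i ≤ j ≤ 2 only):
  [1..1]={T0}  "b"  orig:{}
  [2..2]={T0}  "b"  orig:{}
  [1..2]={A}  "bb"

Original NTs in T[1,2] deriving "bb": ["A"]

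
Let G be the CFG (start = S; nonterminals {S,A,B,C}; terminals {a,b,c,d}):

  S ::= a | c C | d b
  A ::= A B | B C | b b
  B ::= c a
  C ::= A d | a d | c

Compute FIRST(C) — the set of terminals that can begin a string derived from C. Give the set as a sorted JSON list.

Compute FIRST by fixpoint:
iter 1:
  A via A→b b: +{b}
  B via B→c a: +{c}
  C via C→A d: +{b}
  C via C→a d: +{a}
  C via C→c: +{c}
  S via S→a: +{a}
  S via S→c C: +{c}
  S via S→d b: +{d}
  S: {a,c,d}  A: {b}  B: {c}  C: {a,b,c}
iter 2:
  A via A→B C: +{c}
  S: {a,c,d}  A: {b,c}  B: {c}  C: {a,b,c}
iter 3: done
  S: {a,c,d}  A: {b,c}  B: {c}  C: {a,b,c}

FIRST(C) = ["a", "b", "c"]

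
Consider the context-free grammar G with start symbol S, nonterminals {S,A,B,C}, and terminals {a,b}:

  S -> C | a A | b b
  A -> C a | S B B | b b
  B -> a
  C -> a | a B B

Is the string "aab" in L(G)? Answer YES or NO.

Convert to CNF:
  S -> T0 A | T0 X4 | T1 T1 | a
  A -> C T0 | S X2 | T1 T1
  B -> a
  C -> T0 X3 | a
  T0 -> a
  T1 -> b
  X2 -> B B
  X3 -> B B
  X4 -> B B

CYK table (by increasing span):
  T[0,0] 'a' = {B,C,S,T0}  orig:{B,C,S}
  T[1,1] 'a' = {B,C,S,T0}  orig:{B,C,S}
  T[2,2] 'b' = {T1}  orig:{}
  T[0,1] 'aa' = {A,X2,X3,X4}  orig:{A}
  T[1,2] 'ab' = ∅
  T[0,2] 'aab' = ∅

S ∉ T[0,2] ⇒ NO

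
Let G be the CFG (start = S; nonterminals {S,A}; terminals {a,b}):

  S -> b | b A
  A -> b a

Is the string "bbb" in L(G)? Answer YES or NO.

CNF form of G:
  S -> T0 A | b
  A -> T0 T1
  T0 -> b
  T1 -> a

CYK table (by increasing span):
  T[0,0] 'b' = {S,T0}  orig:{S}
  T[1,1] 'b' = {S,T0}  orig:{S}
  T[2,2] 'b' = {S,T0}  orig:{S}
  T[0,1] 'bb' = ∅
  T[1,2] 'bb' = ∅
  T[0,2] 'bbb' = ∅

S ∉ T[0,2] ⇒ NO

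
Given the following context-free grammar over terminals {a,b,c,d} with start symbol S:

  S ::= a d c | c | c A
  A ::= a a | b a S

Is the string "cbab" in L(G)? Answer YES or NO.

CNF form of G:
  S -> T0 X5 | T3 A | c
  A -> T0 T0 | T1 X4
  T0 -> a
  T1 -> b
  T2 -> d
  T3 -> c
  X4 -> T0 S
  X5 -> T2 T3

Fill CYK table bottom-up:
  cell(0,0) c: {S,T3}  orig:{S}
  cell(1,1) b: {T1}  orig:{}
  cell(2,2) a: {T0}  orig:{}
  cell(3,3) b: {T1}  orig:{}
  cell(0,1) cb: ∅
  cell(1,2) ba: ∅
  cell(2,3) ab: ∅
  cell(0,2) cba: ∅
  cell(1,3) bab: ∅
  cell(0,3) cbab: ∅

S ∉ T[0,3] ⇒ NO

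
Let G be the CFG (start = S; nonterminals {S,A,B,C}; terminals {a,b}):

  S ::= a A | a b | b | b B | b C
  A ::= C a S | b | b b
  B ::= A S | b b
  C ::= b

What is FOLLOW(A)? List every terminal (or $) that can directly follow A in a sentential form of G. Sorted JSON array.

Compute FIRST by fixpoint:
[1]
  A via A→b: +{b}
  B via B→A S: +{b}
  C via C→b: +{b}
  S via S→a A: +{a}
  S via S→b: +{b}
  FIRST[S]={a,b}  FIRST[A]={b}  FIRST[B]={b}  FIRST[C]={b}
[2] done
  FIRST[S]={a,b}  FIRST[A]={b}  FIRST[B]={b}  FIRST[C]={b}

FOLLOW sets:
FOLLOW(S) := {$}
round 1:
  A→C a S: FOLLOW(C) ⊇ FIRST(a) = {a}; new: +{a}
  B→A S: FOLLOW(A) ⊇ FIRST(S) = {a,b}; new: +{a,b}
  S→a A: FOLLOW(A) ⊇ FOLLOW(S) ⊇ {$}; new: +{$}
  S→b B: FOLLOW(B) ⊇ FOLLOW(S) ⊇ {$}; new: +{$}
  S→b C: FOLLOW(C) ⊇ FOLLOW(S) ⊇ {$}; new: +{$}
  S: {$}  A: {$,a,b}  B: {$}  C: {$,a}
round 2:
  A→C a S: FOLLOW(S) ⊇ FOLLOW(A) ⊇ {$,a,b}; new: +{a,b}
  S→b B: FOLLOW(B) ⊇ FOLLOW(S) ⊇ {$,a,b}; new: +{a,b}
  S→b C: FOLLOW(C) ⊇ FOLLOW(S) ⊇ {$,a,b}; new: +{b}
  S: {$,a,b}  A: {$,a,b}  B: {$,a,b}  C: {$,a,b}
round 3: — fixpoint
  S: {$,a,b}  A: {$,a,b}  B: {$,a,b}  C: {$,a,b}

FOLLOW(A) = ["$", "a", "b"]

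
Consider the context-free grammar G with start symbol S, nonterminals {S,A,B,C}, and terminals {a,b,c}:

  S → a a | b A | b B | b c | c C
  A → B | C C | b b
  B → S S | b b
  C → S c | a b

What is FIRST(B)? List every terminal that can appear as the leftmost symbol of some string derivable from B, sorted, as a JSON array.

FIRST iteration:
iter 1:
  A via A→b b: +{b}
  B via B→b b: +{b}
  C via C→a b: +{a}
  S via S→a a: +{a}
  S via S→b A: +{b}
  S via S→c C: +{c}
  S: {a,b,c}  A: {b}  B: {b}  C: {a}
iter 2:
  A via A→C C: +{a}
  B via B→S S: +{a,c}
  C via C→S c: +{b,c}
  S: {a,b,c}  A: {a,b}  B: {a,b,c}  C: {a,b,c}
iter 3:
  A via A→B: +{c}
  S: {a,b,c}  A: {a,b,c}  B: {a,b,c}  C: {a,b,c}
iter 4: — fixpoint
  S: {a,b,c}  A: {a,b,c}  B: {a,b,c}  C: {a,b,c}

FIRST(B) = ["a", "b", "c"]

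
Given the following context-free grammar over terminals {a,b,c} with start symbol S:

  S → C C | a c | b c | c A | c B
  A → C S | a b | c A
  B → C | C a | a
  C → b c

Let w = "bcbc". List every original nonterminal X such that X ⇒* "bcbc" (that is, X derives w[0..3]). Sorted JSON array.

Convert to CNF:
  S -> C C | T0 T2 | T1 T2 | T2 A | T2 B
  A -> C S | T0 T1 | T2 A
  B -> C T0 | T1 T2 | a
  C -> T1 T2
  T0 -> a
  T1 -> b
  T2 -> c

CYK table (by increasing span) (cells [i..j] with 0 ≤ i ≤ j ≤ 3 only):
  [0..0]={T1}  "b"  orig:{}
  [1..1]={T2}  "c"  orig:{}
  [2..2]={T1}  "b"  orig:{}
  [3..3]={T2}  "c"  orig:{}
  [0..1]={B,C,S}  "bc"
  [1..2]=∅  "cb"
  [2..3]={B,C,S}  "bc"
  [0..2]=∅  "bcb"
  [1..3]={S}  "cbc"
  [0..3]={A,S}  "bcbc"

Original NTs in T[0,3] deriving "bcbc": ["A", "S"]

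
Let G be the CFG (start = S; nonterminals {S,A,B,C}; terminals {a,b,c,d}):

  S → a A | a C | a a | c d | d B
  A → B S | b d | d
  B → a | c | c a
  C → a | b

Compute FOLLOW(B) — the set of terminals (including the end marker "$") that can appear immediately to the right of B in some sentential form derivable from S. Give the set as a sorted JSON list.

FIRST iteration:
[1]
  A via A→b d: +{b}
  A via A→d: +{d}
  B via B→a: +{a}
  B via B→c: +{c}
  C via C→a: +{a}
  C via C→b: +{b}
  S via S→a A: +{a}
  S via S→c d: +{c}
  S via S→d B: +{d}
  FIRST[S]={a,c,d}  FIRST[A]={b,d}  FIRST[B]={a,c}  FIRST[C]={a,b}
[2]
  A via A→B S: +{a,c}
  FIRST[S]={a,c,d}  FIRST[A]={a,b,c,d}  FIRST[B]={a,c}  FIRST[C]={a,b}
[3] — fixpoint
  FIRST[S]={a,c,d}  FIRST[A]={a,b,c,d}  FIRST[B]={a,c}  FIRST[C]={a,b}

Compute FOLLOW by fixpoint:
seed FOLLOW(S) with $
pass 1:
  A→B S: FOLLOW(B) ⊇ FIRST(S) = {a,c,d}; new: +{a,c,d}
  S→a A: FOLLOW(A) ⊇ FOLLOW(S) ⊇ {$}; new: +{$}
  S→a C: FOLLOW(C) ⊇ FOLLOW(S) ⊇ {$}; new: +{$}
  S→d B: FOLLOW(B) ⊇ FOLLOW(S) ⊇ {$}; new: +{$}
  S: {$}  A: {$}  B: {$,a,c,d}  C: {$}
pass 2: (stable)
  S: {$}  A: {$}  B: {$,a,c,d}  C: {$}

FOLLOW(B) = ["$", "a", "c", "d"]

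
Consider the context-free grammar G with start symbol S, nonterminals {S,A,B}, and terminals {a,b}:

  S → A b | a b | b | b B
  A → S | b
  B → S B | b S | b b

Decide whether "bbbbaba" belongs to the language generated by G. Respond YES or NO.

Convert to CNF:
  S -> A T0 | T0 B | T1 T0 | b
  A -> A T0 | T0 B | T1 T0 | b
  B -> S B | T0 S | T0 T0
  T0 -> b
  T1 -> a

Fill CYK table bottom-up:
  [0..0]={A,S,T0}  "b"  orig:{A,S}
  [1..1]={A,S,T0}  "b"  orig:{A,S}
  [2..2]={A,S,T0}  "b"  orig:{A,S}
  [3..3]={A,S,T0}  "b"  orig:{A,S}
  [4..4]={T1}  "a"  orig:{}
  [5..5]={A,S,T0}  "b"  orig:{A,S}
  [6..6]={T1}  "a"  orig:{}
  [0..1]={A,B,S}  "bb"
  [1..2]={A,B,S}  "bb"
  [2..3]={A,B,S}  "bb"
  [3..4]=∅  "ba"
  [4..5]={A,S}  "ab"
  [5..6]=∅  "ba"
  [0..2]={A,B,S}  "bbb"
  [1..3]={A,B,S}  "bbb"
  [2..4]=∅  "bba"
  [3..5]={B}  "bab"
  [4..6]=∅  "aba"
  [0..3]={A,B,S}  "bbbb"
  [1..4]=∅  "bbba"
  [2..5]={A,B,S}  "bbab"
  [3..6]=∅  "baba"
  [0..4]=∅  "bbbba"
  [1..5]={A,B,S}  "bbbab"
  [2..6]=∅  "bbaba"
  [0..5]={A,B,S}  "bbbbab"
  [1..6]=∅  "bbbaba"
  [0..6]=∅  "bbbbaba"

S ∉ T[0,6] ⇒ NO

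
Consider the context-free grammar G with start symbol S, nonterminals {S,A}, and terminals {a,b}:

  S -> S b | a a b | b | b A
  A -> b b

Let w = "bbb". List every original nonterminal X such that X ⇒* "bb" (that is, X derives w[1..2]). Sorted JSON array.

CNF form of G:
  S -> S T0 | T0 A | T1 X2 | b
  A -> T0 T0
  T0 -> b
  T1 -> a
  X2 -> T1 T0

Fill CYK table bottom-up, restricted to cells inside w[1..2]:
  [1..1]={S,T0}  "b"  orig:{S}
  [2..2]={S,T0}  "b"  orig:{S}
  [1..2]={A,S}  "bb"

Original NTs in T[1,2] deriving "bb": ["A", "S"]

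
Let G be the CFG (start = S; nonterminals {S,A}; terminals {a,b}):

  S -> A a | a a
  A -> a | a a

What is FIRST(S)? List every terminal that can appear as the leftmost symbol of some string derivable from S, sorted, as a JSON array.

Compute FIRST by fixpoint:
iter 1:
  A via A→a: +{a}
  S via S→A a: +{a}
  S: {a}  A: {a}
iter 2: done
  S: {a}  A: {a}

FIRST(S) = ["a"]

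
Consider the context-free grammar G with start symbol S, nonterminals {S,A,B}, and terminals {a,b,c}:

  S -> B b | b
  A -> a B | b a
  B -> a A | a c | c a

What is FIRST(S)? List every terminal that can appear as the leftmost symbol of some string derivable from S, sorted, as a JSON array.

Compute FIRST by fixpoint:
pass 1:
  A via A→a B: +{a}
  A via A→b a: +{b}
  B via B→a A: +{a}
  B via B→c a: +{c}
  S via S→B b: +{a,c}
  S via S→b: +{b}
  S: {a,b,c}  A: {a,b}  B: {a,c}
pass 2: — fixpoint
  S: {a,b,c}  A: {a,b}  B: {a,c}

FIRST(S) = ["a", "b", "c"]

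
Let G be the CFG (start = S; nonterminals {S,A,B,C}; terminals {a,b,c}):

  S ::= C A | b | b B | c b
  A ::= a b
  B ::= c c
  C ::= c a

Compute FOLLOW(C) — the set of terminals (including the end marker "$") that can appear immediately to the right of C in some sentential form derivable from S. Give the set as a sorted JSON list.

FIRST iteration:
pass 1:
  A via A→a b: +{a}
  B via B→c c: +{c}
  C via C→c a: +{c}
  S via S→C A: +{c}
  S via S→b: +{b}
  S: {b,c}  A: {a}  B: {c}  C: {c}
pass 2: done
  S: {b,c}  A: {a}  B: {c}  C: {c}

FOLLOW iteration:
initialize: $ ∈ FOLLOW(S)
pass 1:
  S→C A: FOLLOW(C) ⊇ FIRST(A) = {a}; new: +{a}
  S→C A: FOLLOW(A) ⊇ FOLLOW(S) ⊇ {$}; new: +{$}
  S→b B: FOLLOW(B) ⊇ FOLLOW(S) ⊇ {$}; new: +{$}
  FOLLOW(S)={$}  FOLLOW(A)={$}  FOLLOW(B)={$}  FOLLOW(C)={a}
pass 2: — fixpoint
  FOLLOW(S)={$}  FOLLOW(A)={$}  FOLLOW(B)={$}  FOLLOW(C)={a}

FOLLOW(C) = ["a"]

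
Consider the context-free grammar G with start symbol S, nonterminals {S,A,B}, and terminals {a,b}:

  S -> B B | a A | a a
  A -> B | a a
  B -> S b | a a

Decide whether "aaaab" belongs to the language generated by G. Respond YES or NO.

CNF form of G:
  S -> B B | T1 A | T1 T1
  A -> S T0 | T1 T1
  B -> S T0 | T1 T1
  T0 -> b
  T1 -> a

CYK table (by increasing span):
  cell(0,0) a: {T1}  orig:{}
  cell(1,1) a: {T1}  orig:{}
  cell(2,2) a: {T1}  orig:{}
  cell(3,3) a: {T1}  orig:{}
  cell(4,4) b: {T0}  orig:{}
  cell(0,1) aa: {A,B,S}
  cell(1,2) aa: {A,B,S}
  cell(2,3) aa: {A,B,S}
  cell(3,4) ab: ∅
  cell(0,2) aaa: {S}
  cell(1,3) aaa: {S}
  cell(2,4) aab: {A,B}
  cell(0,3) aaaa: {S}
  cell(1,4) aaab: {A,B,S}
  cell(0,4) aaaab: {A,B,S}

S ∈ T[0,4] ⇒ YES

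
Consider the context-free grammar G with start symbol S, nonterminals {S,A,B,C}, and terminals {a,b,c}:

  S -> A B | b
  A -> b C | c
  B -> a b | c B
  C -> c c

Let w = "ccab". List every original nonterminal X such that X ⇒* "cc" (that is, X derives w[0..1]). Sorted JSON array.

Convert to CNF:
  S -> A B | b
  A -> T0 C | c
  B -> T1 T0 | T2 B
  C -> T2 T2
  T0 -> b
  T1 -> a
  T2 -> c

CYK fill (cells [i..j] with 0 ≤ i ≤ j ≤ 1 only):
  T[0,0] 'c' = {A,T2}  orig:{A}
  T[1,1] 'c' = {A,T2}  orig:{A}
  T[0,1] 'cc' = {C}

Original NTs in T[0,1] deriving "cc": ["C"]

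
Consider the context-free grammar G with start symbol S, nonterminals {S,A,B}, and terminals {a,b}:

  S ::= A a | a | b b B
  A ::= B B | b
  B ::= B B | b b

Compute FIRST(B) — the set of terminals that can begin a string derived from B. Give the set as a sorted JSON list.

FIRST iteration:
iter 1:
  A via A→b: +{b}
  B via B→b b: +{b}
  S via S→A a: +{b}
  S via S→a: +{a}
  FIRST[S]={a,b}  FIRST[A]={b}  FIRST[B]={b}
iter 2: (no change)
  FIRST[S]={a,b}  FIRST[A]={b}  FIRST[B]={b}

FIRST(B) = ["b"]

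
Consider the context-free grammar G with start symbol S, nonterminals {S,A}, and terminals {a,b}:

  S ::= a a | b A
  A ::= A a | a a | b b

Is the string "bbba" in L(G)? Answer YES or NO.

Convert to CNF:
  S -> T0 T0 | T1 A
  A -> A T0 | T0 T0 | T1 T1
  T0 -> a
  T1 -> b

CYK table (by increasing span):
  T[0,0] 'b' = {T1}  orig:{}
  T[1,1] 'b' = {T1}  orig:{}
  T[2,2] 'b' = {T1}  orig:{}
  T[3,3] 'a' = {T0}  orig:{}
  T[0,1] 'bb' = {A}
  T[1,2] 'bb' = {A}
  T[2,3] 'ba' = ∅
  T[0,2] 'bbb' = {S}
  T[1,3] 'bba' = {A}
  T[0,3] 'bbba' = {S}

S ∈ T[0,3] ⇒ YES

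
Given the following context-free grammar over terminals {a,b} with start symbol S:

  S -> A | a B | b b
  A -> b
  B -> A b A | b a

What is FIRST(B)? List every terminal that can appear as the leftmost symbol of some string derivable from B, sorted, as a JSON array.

FIRST sets, iterate to fixpoint:
iter 1:
  A via A→b: +{b}
  B via B→A b A: +{b}
  S via S→A: +{b}
  S via S→a B: +{a}
  FIRST[S]={a,b}  FIRST[A]={b}  FIRST[B]={b}
iter 2: done
  FIRST[S]={a,b}  FIRST[A]={b}  FIRST[B]={b}

FIRST(B) = ["b"]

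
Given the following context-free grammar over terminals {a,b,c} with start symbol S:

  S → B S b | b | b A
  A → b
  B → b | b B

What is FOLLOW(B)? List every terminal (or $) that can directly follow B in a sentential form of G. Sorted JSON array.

FIRST sets, iterate to fixpoint:
round 1:
  A via A→b: +{b}
  B via B→b: +{b}
  S via S→B S b: +{b}
  FIRST(S)={b}  FIRST(A)={b}  FIRST(B)={b}
round 2: — fixpoint
  FIRST(S)={b}  FIRST(A)={b}  FIRST(B)={b}

FOLLOW sets:
seed FOLLOW(S) with $
pass 1:
  S→B S b: FOLLOW(B) ⊇ FIRST(S) = {b}; new: +{b}
  S→B S b: FOLLOW(S) ⊇ FIRST(b) = {b}; new: +{b}
  S→b A: FOLLOW(A) ⊇ FOLLOW(S) ⊇ {$,b}; new: +{$,b}
  FOLLOW(S)={$,b}  FOLLOW(A)={$,b}  FOLLOW(B)={b}
pass 2: — fixpoint
  FOLLOW(S)={$,b}  FOLLOW(A)={$,b}  FOLLOW(B)={b}

FOLLOW(B) = ["b"]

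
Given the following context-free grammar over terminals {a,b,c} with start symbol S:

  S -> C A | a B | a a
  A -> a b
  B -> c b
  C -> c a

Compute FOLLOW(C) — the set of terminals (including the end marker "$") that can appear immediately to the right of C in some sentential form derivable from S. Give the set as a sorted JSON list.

FIRST iteration:
pass 1:
  A via A→a b: +{a}
  B via B→c b: +{c}
  C via C→c a: +{c}
  S via S→C A: +{c}
  S via S→a B: +{a}
  FIRST(S)={a,c}  FIRST(A)={a}  FIRST(B)={c}  FIRST(C)={c}
pass 2: (stable)
  FIRST(S)={a,c}  FIRST(A)={a}  FIRST(B)={c}  FIRST(C)={c}

FOLLOW iteration:
FOLLOW(S) := {$}
[1]
  S→C A: FOLLOW(C) ⊇ FIRST(A) = {a}; new: +{a}
  S→C A: FOLLOW(A) ⊇ FOLLOW(S) ⊇ {$}; new: +{$}
  S→a B: FOLLOW(B) ⊇ FOLLOW(S) ⊇ {$}; new: +{$}
  FOLLOW(S)={$}  FOLLOW(A)={$}  FOLLOW(B)={$}  FOLLOW(C)={a}
[2] done
  FOLLOW(S)={$}  FOLLOW(A)={$}  FOLLOW(B)={$}  FOLLOW(C)={a}

FOLLOW(C) = ["a"]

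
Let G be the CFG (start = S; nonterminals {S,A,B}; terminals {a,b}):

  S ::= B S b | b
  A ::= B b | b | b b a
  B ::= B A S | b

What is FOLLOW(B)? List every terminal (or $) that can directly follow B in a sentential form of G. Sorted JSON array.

Compute FIRST by fixpoint:
round 1:
  A via A→b: +{b}
  B via B→b: +{b}
  S via S→B S b: +{b}
  FIRST(S)={b}  FIRST(A)={b}  FIRST(B)={b}
round 2: — fixpoint
  FIRST(S)={b}  FIRST(A)={b}  FIRST(B)={b}

FOLLOW iteration:
FOLLOW(S) := {$}
pass 1:
  A→B b: FOLLOW(B) ⊇ FIRST(b) = {b}; new: +{b}
  B→B A S: FOLLOW(A) ⊇ FIRST(S) = {b}; new: +{b}
  B→B A S: FOLLOW(S) ⊇ FOLLOW(B) ⊇ {b}; new: +{b}
  FOLLOW[S]={$,b}  FOLLOW[A]={b}  FOLLOW[B]={b}
pass 2: (stable)
  FOLLOW[S]={$,b}  FOLLOW[A]={b}  FOLLOW[B]={b}

FOLLOW(B) = ["b"]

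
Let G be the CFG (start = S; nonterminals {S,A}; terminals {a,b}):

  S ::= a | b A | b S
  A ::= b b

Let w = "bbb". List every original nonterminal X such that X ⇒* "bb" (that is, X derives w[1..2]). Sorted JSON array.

Convert to CNF:
  S -> T0 A | T0 S | a
  A -> T0 T0
  T0 -> b

CYK table (by increasing span) (cells [i..j] with 1 ≤ i ≤ j ≤ 2 only):
  [1..1]={T0}  "b"  orig:{}
  [2..2]={T0}  "b"  orig:{}
  [1..2]={A}  "bb"

Original NTs in T[1,2] deriving "bb": ["A"]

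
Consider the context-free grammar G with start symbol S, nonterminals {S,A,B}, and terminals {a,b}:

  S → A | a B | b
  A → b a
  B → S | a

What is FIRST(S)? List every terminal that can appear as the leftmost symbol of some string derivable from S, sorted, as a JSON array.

FIRST sets, iterate to fixpoint:
iter 1:
  A via A→b a: +{b}
  B via B→a: +{a}
  S via S→A: +{b}
  S via S→a B: +{a}
  FIRST[S]={a,b}  FIRST[A]={b}  FIRST[B]={a}
iter 2:
  B via B→S: +{b}
  FIRST[S]={a,b}  FIRST[A]={b}  FIRST[B]={a,b}
iter 3: (no change)
  FIRST[S]={a,b}  FIRST[A]={b}  FIRST[B]={a,b}

FIRST(S) = ["a", "b"]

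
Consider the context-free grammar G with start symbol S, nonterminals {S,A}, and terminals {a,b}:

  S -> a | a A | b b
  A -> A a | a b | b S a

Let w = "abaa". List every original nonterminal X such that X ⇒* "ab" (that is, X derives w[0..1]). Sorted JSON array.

CNF form of G:
  S -> T0 A | T1 T1 | a
  A -> A T0 | T0 T1 | T1 X2
  T0 -> a
  T1 -> b
  X2 -> S T0

Fill CYK table bottom-up — only the sub-triangle for w[0..1]:
  cell(0,0) a: {S,T0}  orig:{S}
  cell(1,1) b: {T1}  orig:{}
  cell(0,1) ab: {A}

Original NTs in T[0,1] deriving "ab": ["A"]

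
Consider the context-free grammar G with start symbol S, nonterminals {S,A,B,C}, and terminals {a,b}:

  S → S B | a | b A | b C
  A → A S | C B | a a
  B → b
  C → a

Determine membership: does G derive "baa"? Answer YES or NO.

CNF form of G:
  S -> S B | T1 A | T1 C | a
  A -> A S | C B | T0 T0
  B -> b
  C -> a
  T0 -> a
  T1 -> b

CYK fill:
  [0..0]={B,T1}  "b"  orig:{B}
  [1..1]={C,S,T0}  "a"  orig:{C,S}
  [2..2]={C,S,T0}  "a"  orig:{C,S}
  [0..1]={S}  "ba"
  [1..2]={A}  "aa"
  [0..2]={S}  "baa"

S ∈ T[0,2] ⇒ YES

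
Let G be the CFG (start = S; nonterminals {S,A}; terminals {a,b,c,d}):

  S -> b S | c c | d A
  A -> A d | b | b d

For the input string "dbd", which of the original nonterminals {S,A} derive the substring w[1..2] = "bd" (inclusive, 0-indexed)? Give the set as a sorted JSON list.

Convert to CNF:
  S -> T0 A | T1 S | T2 T2
  A -> A T0 | T1 T0 | b
  T0 -> d
  T1 -> b
  T2 -> c

CYK table (by increasing span), restricted to cells inside w[1..2]:
  cell(1,1) b: {A,T1}  orig:{A}
  cell(2,2) d: {T0}  orig:{}
  cell(1,2) bd: {A}

Original NTs in T[1,2] deriving "bd": ["A"]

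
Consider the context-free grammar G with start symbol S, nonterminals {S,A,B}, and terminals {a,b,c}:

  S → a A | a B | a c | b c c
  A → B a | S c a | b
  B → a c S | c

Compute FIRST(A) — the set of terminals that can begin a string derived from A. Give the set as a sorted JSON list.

FIRST sets, iterate to fixpoint:
round 1:
  A via A→b: +{b}
  B via B→a c S: +{a}
  B via B→c: +{c}
  S via S→a A: +{a}
  S via S→b c c: +{b}
  FIRST(S)={a,b}  FIRST(A)={b}  FIRST(B)={a,c}
round 2:
  A via A→B a: +{a,c}
  FIRST(S)={a,b}  FIRST(A)={a,b,c}  FIRST(B)={a,c}
round 3: done
  FIRST(S)={a,b}  FIRST(A)={a,b,c}  FIRST(B)={a,c}

FIRST(A) = ["a", "b", "c"]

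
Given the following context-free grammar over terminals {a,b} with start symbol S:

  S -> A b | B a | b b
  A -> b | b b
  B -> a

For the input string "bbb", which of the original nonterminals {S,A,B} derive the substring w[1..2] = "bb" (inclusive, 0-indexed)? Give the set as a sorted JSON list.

CNF form of G:
  S -> A T0 | B T1 | T0 T0
  A -> T0 T0 | b
  B -> a
  T0 -> b
  T1 -> a

Fill CYK table bottom-up, restricted to cells inside w[1..2]:
  cell(1,1) b: {A,T0}  orig:{A}
  cell(2,2) b: {A,T0}  orig:{A}
  cell(1,2) bb: {A,S}

Original NTs in T[1,2] deriving "bb": ["A", "S"]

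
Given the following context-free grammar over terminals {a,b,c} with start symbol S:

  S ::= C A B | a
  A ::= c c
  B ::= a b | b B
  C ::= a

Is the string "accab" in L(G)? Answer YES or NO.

CNF form of G:
  S -> C X3 | a
  A -> T0 T0
  B -> T1 T2 | T2 B
  C -> a
  T0 -> c
  T1 -> a
  T2 -> b
  X3 -> A B

CYK table (by increasing span):
  [0..0]={C,S,T1}  "a"  orig:{C,S}
  [1..1]={T0}  "c"  orig:{}
  [2..2]={T0}  "c"  orig:{}
  [3..3]={C,S,T1}  "a"  orig:{C,S}
  [4..4]={T2}  "b"  orig:{}
  [0..1]=∅  "ac"
  [1..2]={A}  "cc"
  [2..3]=∅  "ca"
  [3..4]={B}  "ab"
  [0..2]=∅  "acc"
  [1..3]=∅  "cca"
  [2..4]=∅  "cab"
  [0..3]=∅  "acca"
  [1..4]={X3}  "ccab"  orig:{}
  [0..4]={S}  "accab"

S ∈ T[0,4] ⇒ YES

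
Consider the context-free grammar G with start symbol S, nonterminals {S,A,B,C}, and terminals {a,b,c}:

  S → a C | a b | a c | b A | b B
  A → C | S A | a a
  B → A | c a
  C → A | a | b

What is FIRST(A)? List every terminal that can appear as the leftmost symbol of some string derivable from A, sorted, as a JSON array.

FIRST sets, iterate to fixpoint:
[1]
  A via A→a a: +{a}
  B via B→A: +{a}
  B via B→c a: +{c}
  C via C→A: +{a}
  C via C→b: +{b}
  S via S→a C: +{a}
  S via S→b A: +{b}
  FIRST(S)={a,b}  FIRST(A)={a}  FIRST(B)={a,c}  FIRST(C)={a,b}
[2]
  A via A→C: +{b}
  B via B→A: +{b}
  FIRST(S)={a,b}  FIRST(A)={a,b}  FIRST(B)={a,b,c}  FIRST(C)={a,b}
[3] (stable)
  FIRST(S)={a,b}  FIRST(A)={a,b}  FIRST(B)={a,b,c}  FIRST(C)={a,b}

FIRST(A) = ["a", "b"]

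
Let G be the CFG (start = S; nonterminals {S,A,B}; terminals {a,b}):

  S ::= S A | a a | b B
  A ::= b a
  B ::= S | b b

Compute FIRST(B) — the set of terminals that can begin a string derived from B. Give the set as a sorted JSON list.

Compute FIRST by fixpoint:
iter 1:
  A via A→b a: +{b}
  B via B→b b: +{b}
  S via S→a a: +{a}
  S via S→b B: +{b}
  S: {a,b}  A: {b}  B: {b}
iter 2:
  B via B→S: +{a}
  S: {a,b}  A: {b}  B: {a,b}
iter 3: — fixpoint
  S: {a,b}  A: {b}  B: {a,b}

FIRST(B) = ["a", "b"]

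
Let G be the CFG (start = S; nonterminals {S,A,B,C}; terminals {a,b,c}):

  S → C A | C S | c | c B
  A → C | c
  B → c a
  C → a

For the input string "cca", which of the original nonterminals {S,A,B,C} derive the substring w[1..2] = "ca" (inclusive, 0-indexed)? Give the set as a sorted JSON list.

Convert to CNF:
  S -> C A | C S | T0 B | c
  A -> a | c
  B -> T0 T1
  C -> a
  T0 -> c
  T1 -> a

CYK fill, restricted to cells inside w[1..2]:
  [1..1]={A,S,T0}  "c"  orig:{A,S}
  [2..2]={A,C,T1}  "a"  orig:{A,C}
  [1..2]={B}  "ca"

Original NTs in T[1,2] deriving "ca": ["B"]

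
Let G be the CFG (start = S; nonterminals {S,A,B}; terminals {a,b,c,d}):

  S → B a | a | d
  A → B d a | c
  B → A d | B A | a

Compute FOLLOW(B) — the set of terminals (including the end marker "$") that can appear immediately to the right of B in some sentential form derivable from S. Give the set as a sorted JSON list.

Compute FIRST by fixpoint:
round 1:
  A via A→c: +{c}
  B via B→A d: +{c}
  B via B→a: +{a}
  S via S→B a: +{a,c}
  S via S→d: +{d}
  FIRST(S)={a,c,d}  FIRST(A)={c}  FIRST(B)={a,c}
round 2:
  A via A→B d a: +{a}
  FIRST(S)={a,c,d}  FIRST(A)={a,c}  FIRST(B)={a,c}
round 3: (stable)
  FIRST(S)={a,c,d}  FIRST(A)={a,c}  FIRST(B)={a,c}

FOLLOW iteration:
initialize: $ ∈ FOLLOW(S)
iter 1:
  A→B d a: FOLLOW(B) ⊇ FIRST(d) = {d}; new: +{d}
  B→A d: FOLLOW(A) ⊇ FIRST(d) = {d}; new: +{d}
  B→B A: FOLLOW(B) ⊇ FIRST(A) = {a,c}; new: +{a,c}
  B→B A: FOLLOW(A) ⊇ FOLLOW(B) ⊇ {a,c,d}; new: +{a,c}
  FOLLOW[S]={$}  FOLLOW[A]={a,c,d}  FOLLOW[B]={a,c,d}
iter 2: — fixpoint
  FOLLOW[S]={$}  FOLLOW[A]={a,c,d}  FOLLOW[B]={a,c,d}

FOLLOW(B) = ["a", "c", "d"]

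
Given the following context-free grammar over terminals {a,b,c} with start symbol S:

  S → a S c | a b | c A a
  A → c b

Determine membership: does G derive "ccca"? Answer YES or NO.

CNF form of G:
  S -> T0 X4 | T2 T1 | T2 X3
  A -> T0 T1
  T0 -> c
  T1 -> b
  T2 -> a
  X3 -> S T0
  X4 -> A T2

CYK table (by increasing span):
  [0..0]={T0}  "c"  orig:{}
  [1..1]={T0}  "c"  orig:{}
  [2..2]={T0}  "c"  orig:{}
  [3..3]={T2}  "a"  orig:{}
  [0..1]=∅  "cc"
  [1..2]=∅  "cc"
  [2..3]=∅  "ca"
  [0..2]=∅  "ccc"
  [1..3]=∅  "cca"
  [0..3]=∅  "ccca"

S ∉ T[0,3] ⇒ NO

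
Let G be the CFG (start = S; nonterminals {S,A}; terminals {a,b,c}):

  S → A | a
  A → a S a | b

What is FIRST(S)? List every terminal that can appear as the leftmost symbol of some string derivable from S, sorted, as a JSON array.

FIRST sets, iterate to fixpoint:
[1]
  A via A→a S a: +{a}
  A via A→b: +{b}
  S via S→A: +{a,b}
  S: {a,b}  A: {a,b}
[2] — fixpoint
  S: {a,b}  A: {a,b}

FIRST(S) = ["a", "b"]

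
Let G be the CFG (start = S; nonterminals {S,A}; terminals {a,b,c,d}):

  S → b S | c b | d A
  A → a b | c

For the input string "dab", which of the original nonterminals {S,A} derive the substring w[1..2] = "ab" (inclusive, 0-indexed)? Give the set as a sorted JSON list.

Convert to CNF:
  S -> T1 S | T2 T1 | T3 A
  A -> T0 T1 | c
  T0 -> a
  T1 -> b
  T2 -> c
  T3 -> d

CYK table (by increasing span), restricted to cells inside w[1..2]:
  T[1,1] 'a' = {T0}  orig:{}
  T[2,2] 'b' = {T1}  orig:{}
  T[1,2] 'ab' = {A}

Original NTs in T[1,2] deriving "ab": ["A"]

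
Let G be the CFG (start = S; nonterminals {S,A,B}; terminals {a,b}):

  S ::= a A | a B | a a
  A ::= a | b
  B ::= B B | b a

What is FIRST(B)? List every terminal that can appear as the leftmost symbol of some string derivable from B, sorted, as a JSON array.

FIRST iteration:
round 1:
  A via A→a: +{a}
  A via A→b: +{b}
  B via B→b a: +{b}
  S via S→a A: +{a}
  S: {a}  A: {a,b}  B: {b}
round 2: done
  S: {a}  A: {a,b}  B: {b}

FIRST(B) = ["b"]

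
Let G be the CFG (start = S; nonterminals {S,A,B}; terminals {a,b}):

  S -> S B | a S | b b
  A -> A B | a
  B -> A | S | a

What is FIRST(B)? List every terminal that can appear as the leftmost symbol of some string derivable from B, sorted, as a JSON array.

FIRST sets, iterate to fixpoint:
pass 1:
  A via A→a: +{a}
  B via B→A: +{a}
  S via S→a S: +{a}
  S via S→b b: +{b}
  S: {a,b}  A: {a}  B: {a}
pass 2:
  B via B→S: +{b}
  S: {a,b}  A: {a}  B: {a,b}
pass 3: (stable)
  S: {a,b}  A: {a}  B: {a,b}

FIRST(B) = ["a", "b"]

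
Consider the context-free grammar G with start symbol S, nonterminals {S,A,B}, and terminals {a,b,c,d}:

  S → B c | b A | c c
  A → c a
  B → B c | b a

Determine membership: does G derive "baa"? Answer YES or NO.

Convert to CNF:
  S -> B T0 | T0 T0 | T2 A
  A -> T0 T1
  B -> B T0 | T2 T1
  T0 -> c
  T1 -> a
  T2 -> b

CYK fill:
  cell(0,0) b: {T2}  orig:{}
  cell(1,1) a: {T1}  orig:{}
  cell(2,2) a: {T1}  orig:{}
  cell(0,1) ba: {B}
  cell(1,2) aa: ∅
  cell(0,2) baa: ∅

S ∉ T[0,2] ⇒ NO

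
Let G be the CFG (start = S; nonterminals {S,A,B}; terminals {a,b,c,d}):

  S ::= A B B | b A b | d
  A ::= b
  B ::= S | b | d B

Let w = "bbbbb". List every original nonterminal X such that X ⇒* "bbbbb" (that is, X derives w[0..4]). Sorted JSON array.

Convert to CNF:
  S -> A X4 | T0 X5 | d
  A -> b
  B -> A X2 | T0 X3 | T1 B | b | d
  T0 -> b
  T1 -> d
  X2 -> B B
  X3 -> A T0
  X4 -> B B
  X5 -> A T0

Fill CYK table bottom-up, restricted to cells inside w[0..4]:
  [0..0]={A,B,T0}  "b"  orig:{A,B}
  [1..1]={A,B,T0}  "b"  orig:{A,B}
  [2..2]={A,B,T0}  "b"  orig:{A,B}
  [3..3]={A,B,T0}  "b"  orig:{A,B}
  [4..4]={A,B,T0}  "b"  orig:{A,B}
  [0..1]={X2,X3,X4,X5}  "bb"  orig:{}
  [1..2]={X2,X3,X4,X5}  "bb"  orig:{}
  [2..3]={X2,X3,X4,X5}  "bb"  orig:{}
  [3..4]={X2,X3,X4,X5}  "bb"  orig:{}
  [0..2]={B,S}  "bbb"
  [1..3]={B,S}  "bbb"
  [2..4]={B,S}  "bbb"
  [0..3]={X2,X4}  "bbbb"  orig:{}
  [1..4]={X2,X4}  "bbbb"  orig:{}
  [0..4]={B,S}  "bbbbb"

Original NTs in T[0,4] deriving "bbbbb": ["B", "S"]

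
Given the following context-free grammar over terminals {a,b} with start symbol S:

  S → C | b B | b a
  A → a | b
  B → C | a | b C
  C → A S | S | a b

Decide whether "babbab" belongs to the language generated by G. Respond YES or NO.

Convert to CNF:
  S -> A S | T0 T1 | T1 B | T1 T0
  A -> a | b
  B -> A S | T0 T1 | T1 B | T1 C | T1 T0 | a
  C -> A S | T0 T1 | T1 B | T1 T0
  T0 -> a
  T1 -> b

CYK fill:
  [0..0]={A,T1}  "b"  orig:{A}
  [1..1]={A,B,T0}  "a"  orig:{A,B}
  [2..2]={A,T1}  "b"  orig:{A}
  [3..3]={A,T1}  "b"  orig:{A}
  [4..4]={A,B,T0}  "a"  orig:{A,B}
  [5..5]={A,T1}  "b"  orig:{A}
  [0..1]={B,C,S}  "ba"
  [1..2]={B,C,S}  "ab"
  [2..3]=∅  "bb"
  [3..4]={B,C,S}  "ba"
  [4..5]={B,C,S}  "ab"
  [0..2]={B,C,S}  "bab"
  [1..3]=∅  "abb"
  [2..4]={B,C,S}  "bba"
  [3..5]={B,C,S}  "bab"
  [0..3]=∅  "babb"
  [1..4]={B,C,S}  "abba"
  [2..5]={B,C,S}  "bbab"
  [0..4]={B,C,S}  "babba"
  [1..5]={B,C,S}  "abbab"
  [0..5]={B,C,S}  "babbab"

S ∈ T[0,5] ⇒ YES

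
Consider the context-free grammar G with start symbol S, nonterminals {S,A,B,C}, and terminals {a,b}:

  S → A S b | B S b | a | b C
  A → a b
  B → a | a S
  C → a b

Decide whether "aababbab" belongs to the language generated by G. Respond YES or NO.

Convert to CNF:
  S -> A X2 | B X3 | T1 C | a
  A -> T0 T1
  B -> T0 S | a
  C -> T0 T1
  T0 -> a
  T1 -> b
  X2 -> S T1
  X3 -> S T1

CYK fill:
  [0..0]={B,S,T0}  "a"  orig:{B,S}
  [1..1]={B,S,T0}  "a"  orig:{B,S}
  [2..2]={T1}  "b"  orig:{}
  [3..3]={B,S,T0}  "a"  orig:{B,S}
  [4..4]={T1}  "b"  orig:{}
  [5..5]={T1}  "b"  orig:{}
  [6..6]={B,S,T0}  "a"  orig:{B,S}
  [7..7]={T1}  "b"  orig:{}
  [0..1]={B}  "aa"
  [1..2]={A,C,X2,X3}  "ab"  orig:{A,C}
  [2..3]=∅  "ba"
  [3..4]={A,C,X2,X3}  "ab"  orig:{A,C}
  [4..5]=∅  "bb"
  [5..6]=∅  "ba"
  [6..7]={A,C,X2,X3}  "ab"  orig:{A,C}
  [0..2]={S}  "aab"
  [1..3]=∅  "aba"
  [2..4]={S}  "bab"
  [3..5]=∅  "abb"
  [4..6]=∅  "bba"
  [5..7]={S}  "bab"
  [0..3]=∅  "aaba"
  [1..4]={B,S}  "abab"
  [2..5]={X2,X3}  "babb"  orig:{}
  [3..6]=∅  "abba"
  [4..7]=∅  "bbab"
  [0..4]={B}  "aabab"
  [1..5]={S,X2,X3}  "ababb"  orig:{S}
  [2..6]=∅  "babba"
  [3..7]=∅  "abbab"
  [0..5]={B,S}  "aababb"
  [1..6]=∅  "ababba"
  [2..7]=∅  "babbab"
  [0..6]=∅  "aababba"
  [1..7]=∅  "ababbab"
  [0..7]={S}  "aababbab"

S ∈ T[0,7] ⇒ YES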